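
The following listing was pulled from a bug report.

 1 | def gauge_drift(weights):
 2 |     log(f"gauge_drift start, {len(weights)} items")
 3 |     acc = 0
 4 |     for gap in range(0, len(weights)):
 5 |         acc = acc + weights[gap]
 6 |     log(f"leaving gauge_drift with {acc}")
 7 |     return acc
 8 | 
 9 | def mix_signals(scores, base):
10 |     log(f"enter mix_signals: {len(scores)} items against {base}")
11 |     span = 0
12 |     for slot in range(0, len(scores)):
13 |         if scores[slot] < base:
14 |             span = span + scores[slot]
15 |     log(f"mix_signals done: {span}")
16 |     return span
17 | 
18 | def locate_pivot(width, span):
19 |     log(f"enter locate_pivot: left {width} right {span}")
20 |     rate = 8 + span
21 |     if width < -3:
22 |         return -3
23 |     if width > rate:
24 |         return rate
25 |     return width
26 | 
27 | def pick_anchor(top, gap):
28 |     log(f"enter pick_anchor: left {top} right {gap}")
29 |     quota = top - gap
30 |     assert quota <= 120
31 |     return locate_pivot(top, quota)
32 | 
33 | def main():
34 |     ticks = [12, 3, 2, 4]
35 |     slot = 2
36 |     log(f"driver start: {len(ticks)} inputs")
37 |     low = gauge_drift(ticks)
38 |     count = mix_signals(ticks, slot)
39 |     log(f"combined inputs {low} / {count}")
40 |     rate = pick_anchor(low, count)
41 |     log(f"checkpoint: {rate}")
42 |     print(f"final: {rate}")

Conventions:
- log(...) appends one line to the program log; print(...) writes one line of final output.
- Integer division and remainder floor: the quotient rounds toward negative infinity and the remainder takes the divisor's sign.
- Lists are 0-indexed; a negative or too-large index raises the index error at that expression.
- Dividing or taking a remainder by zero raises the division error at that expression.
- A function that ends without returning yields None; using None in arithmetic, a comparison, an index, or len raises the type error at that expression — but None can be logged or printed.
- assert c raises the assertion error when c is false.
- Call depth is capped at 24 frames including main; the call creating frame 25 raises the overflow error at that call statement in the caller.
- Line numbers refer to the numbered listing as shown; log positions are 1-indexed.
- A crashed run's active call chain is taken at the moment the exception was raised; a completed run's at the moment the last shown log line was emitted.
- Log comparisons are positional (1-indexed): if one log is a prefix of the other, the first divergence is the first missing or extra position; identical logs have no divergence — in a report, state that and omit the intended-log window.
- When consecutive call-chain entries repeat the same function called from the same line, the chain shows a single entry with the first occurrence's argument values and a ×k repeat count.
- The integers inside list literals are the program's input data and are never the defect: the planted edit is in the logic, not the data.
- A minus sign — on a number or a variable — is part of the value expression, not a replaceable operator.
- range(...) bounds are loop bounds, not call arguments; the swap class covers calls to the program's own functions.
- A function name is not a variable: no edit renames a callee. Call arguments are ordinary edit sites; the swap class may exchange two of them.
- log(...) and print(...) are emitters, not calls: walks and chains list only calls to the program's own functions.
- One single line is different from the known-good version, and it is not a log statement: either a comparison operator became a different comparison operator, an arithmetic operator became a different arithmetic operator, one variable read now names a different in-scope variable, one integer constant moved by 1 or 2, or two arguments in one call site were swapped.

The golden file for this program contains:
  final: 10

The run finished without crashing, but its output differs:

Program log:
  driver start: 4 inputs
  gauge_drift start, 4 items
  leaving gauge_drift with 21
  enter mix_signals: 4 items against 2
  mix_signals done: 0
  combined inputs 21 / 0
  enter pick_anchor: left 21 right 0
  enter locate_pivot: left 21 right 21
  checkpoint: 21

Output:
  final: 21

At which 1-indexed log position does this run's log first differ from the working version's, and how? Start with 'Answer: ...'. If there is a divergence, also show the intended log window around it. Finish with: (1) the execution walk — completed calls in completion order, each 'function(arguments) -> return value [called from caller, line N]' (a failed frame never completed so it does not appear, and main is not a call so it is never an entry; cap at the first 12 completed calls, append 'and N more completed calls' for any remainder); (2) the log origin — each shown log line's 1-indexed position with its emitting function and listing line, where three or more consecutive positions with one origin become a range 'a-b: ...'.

Answer: position 5 — the shown line 'mix_signals done: 0' should read 'mix_signals done: 19'.
Intended log window:
  3: leaving gauge_drift with 21
  4: enter mix_signals: 4 items against 2
  5: mix_signals done: 19
  6: combined inputs 21 / 19
Execution walk:
  gauge_drift([12, 3, 2, 4]) -> 21  [called from main, line 37]
  mix_signals([12, 3, 2, 4], 2) -> 0  [called from main, line 38]
  locate_pivot(21, 21) -> 21  [called from pick_anchor, line 31]
  pick_anchor(21, 0) -> 21  [called from main, line 40]
Log origin:
  1: emitted by main (line 36)
  2: emitted by gauge_drift (line 2)
  3: emitted by gauge_drift (line 6)
  4: emitted by mix_signals (line 10)
  5: emitted by mix_signals (line 15)
  6: emitted by main (line 39)
  7: emitted by pick_anchor (line 28)
  8: emitted by locate_pivot (line 19)
  9: emitted by main (line 41)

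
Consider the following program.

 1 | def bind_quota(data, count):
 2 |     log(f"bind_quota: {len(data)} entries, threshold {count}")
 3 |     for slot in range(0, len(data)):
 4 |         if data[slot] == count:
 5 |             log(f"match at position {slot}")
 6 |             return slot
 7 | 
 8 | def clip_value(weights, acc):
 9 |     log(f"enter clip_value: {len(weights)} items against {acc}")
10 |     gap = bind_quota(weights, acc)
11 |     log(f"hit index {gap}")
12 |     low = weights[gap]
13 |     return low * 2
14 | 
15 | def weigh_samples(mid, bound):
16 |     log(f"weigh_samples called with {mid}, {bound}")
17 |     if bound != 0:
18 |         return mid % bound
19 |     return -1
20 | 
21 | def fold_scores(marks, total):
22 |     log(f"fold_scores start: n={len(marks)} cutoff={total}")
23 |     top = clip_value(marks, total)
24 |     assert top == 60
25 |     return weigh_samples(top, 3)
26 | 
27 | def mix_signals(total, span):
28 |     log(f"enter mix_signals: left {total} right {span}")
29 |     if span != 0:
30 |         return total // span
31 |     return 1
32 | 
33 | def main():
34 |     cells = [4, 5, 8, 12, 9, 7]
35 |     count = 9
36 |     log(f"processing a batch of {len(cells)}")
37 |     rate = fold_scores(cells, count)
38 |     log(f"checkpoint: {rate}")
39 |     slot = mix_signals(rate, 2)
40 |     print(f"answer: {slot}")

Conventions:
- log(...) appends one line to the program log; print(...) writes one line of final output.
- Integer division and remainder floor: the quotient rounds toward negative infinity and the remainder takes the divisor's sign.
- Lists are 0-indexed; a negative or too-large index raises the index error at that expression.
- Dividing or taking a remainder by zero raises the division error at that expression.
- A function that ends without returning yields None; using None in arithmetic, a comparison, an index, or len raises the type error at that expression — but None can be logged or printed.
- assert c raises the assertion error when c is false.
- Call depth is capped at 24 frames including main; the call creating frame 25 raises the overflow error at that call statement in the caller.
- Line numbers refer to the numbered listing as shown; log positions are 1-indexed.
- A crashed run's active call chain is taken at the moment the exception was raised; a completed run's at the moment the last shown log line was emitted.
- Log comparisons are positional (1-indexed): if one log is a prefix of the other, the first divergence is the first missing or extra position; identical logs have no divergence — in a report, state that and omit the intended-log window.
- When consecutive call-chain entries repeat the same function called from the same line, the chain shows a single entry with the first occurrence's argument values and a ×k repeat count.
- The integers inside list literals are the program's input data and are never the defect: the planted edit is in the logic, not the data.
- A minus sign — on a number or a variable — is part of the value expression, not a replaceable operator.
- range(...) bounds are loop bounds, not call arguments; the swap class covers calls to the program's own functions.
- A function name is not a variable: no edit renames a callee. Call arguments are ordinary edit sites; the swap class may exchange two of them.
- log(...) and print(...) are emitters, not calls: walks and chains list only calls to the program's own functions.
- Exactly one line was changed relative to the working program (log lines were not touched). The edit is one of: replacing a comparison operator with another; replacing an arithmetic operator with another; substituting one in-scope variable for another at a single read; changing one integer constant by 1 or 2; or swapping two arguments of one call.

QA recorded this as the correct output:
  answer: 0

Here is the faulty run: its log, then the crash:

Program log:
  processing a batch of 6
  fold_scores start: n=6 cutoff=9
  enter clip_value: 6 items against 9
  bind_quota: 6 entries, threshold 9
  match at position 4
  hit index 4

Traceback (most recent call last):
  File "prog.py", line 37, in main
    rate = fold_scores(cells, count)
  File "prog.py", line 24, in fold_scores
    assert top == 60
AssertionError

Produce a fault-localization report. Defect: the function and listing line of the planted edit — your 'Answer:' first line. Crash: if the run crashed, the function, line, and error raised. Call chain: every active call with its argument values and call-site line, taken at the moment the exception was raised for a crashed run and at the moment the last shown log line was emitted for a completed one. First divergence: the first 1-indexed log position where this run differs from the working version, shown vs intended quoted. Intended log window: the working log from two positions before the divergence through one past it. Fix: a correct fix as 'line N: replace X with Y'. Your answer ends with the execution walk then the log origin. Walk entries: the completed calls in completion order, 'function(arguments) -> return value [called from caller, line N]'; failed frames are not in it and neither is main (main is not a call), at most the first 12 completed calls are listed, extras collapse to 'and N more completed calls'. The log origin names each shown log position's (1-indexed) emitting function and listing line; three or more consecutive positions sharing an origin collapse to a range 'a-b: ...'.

Answer: the defect is in fold_scores at line 24.
The tell: The faulty run's log stops after 6 lines; the working version's next line would be 'weigh_samples called with 18, 3'.
Crash: fold_scores, line 24, AssertionError.
Call chain: main -> fold_scores([4, 5, 8, 12, 9, 7], 9) (called at line 37).
First divergence: position 7 — after 6 matching lines the faulty run goes silent; intended next line 'weigh_samples called with 18, 3'.
Intended log window:
  5: match at position 4
  6: hit index 4
  7: weigh_samples called with 18, 3
  8: checkpoint: 0
Execution walk:
  bind_quota([4, 5, 8, 12, 9, 7], 9) -> 4  [called from clip_value, line 10]
  clip_value([4, 5, 8, 12, 9, 7], 9) -> 18  [called from fold_scores, line 23]
Log line origins:
  1 — main, line 36
  2 — fold_scores, line 22
  3 — clip_value, line 9
  4 — bind_quota, line 2
  5 — bind_quota, line 5
  6 — clip_value, line 11
A correct fix: line 24: replace `==` with `<=`.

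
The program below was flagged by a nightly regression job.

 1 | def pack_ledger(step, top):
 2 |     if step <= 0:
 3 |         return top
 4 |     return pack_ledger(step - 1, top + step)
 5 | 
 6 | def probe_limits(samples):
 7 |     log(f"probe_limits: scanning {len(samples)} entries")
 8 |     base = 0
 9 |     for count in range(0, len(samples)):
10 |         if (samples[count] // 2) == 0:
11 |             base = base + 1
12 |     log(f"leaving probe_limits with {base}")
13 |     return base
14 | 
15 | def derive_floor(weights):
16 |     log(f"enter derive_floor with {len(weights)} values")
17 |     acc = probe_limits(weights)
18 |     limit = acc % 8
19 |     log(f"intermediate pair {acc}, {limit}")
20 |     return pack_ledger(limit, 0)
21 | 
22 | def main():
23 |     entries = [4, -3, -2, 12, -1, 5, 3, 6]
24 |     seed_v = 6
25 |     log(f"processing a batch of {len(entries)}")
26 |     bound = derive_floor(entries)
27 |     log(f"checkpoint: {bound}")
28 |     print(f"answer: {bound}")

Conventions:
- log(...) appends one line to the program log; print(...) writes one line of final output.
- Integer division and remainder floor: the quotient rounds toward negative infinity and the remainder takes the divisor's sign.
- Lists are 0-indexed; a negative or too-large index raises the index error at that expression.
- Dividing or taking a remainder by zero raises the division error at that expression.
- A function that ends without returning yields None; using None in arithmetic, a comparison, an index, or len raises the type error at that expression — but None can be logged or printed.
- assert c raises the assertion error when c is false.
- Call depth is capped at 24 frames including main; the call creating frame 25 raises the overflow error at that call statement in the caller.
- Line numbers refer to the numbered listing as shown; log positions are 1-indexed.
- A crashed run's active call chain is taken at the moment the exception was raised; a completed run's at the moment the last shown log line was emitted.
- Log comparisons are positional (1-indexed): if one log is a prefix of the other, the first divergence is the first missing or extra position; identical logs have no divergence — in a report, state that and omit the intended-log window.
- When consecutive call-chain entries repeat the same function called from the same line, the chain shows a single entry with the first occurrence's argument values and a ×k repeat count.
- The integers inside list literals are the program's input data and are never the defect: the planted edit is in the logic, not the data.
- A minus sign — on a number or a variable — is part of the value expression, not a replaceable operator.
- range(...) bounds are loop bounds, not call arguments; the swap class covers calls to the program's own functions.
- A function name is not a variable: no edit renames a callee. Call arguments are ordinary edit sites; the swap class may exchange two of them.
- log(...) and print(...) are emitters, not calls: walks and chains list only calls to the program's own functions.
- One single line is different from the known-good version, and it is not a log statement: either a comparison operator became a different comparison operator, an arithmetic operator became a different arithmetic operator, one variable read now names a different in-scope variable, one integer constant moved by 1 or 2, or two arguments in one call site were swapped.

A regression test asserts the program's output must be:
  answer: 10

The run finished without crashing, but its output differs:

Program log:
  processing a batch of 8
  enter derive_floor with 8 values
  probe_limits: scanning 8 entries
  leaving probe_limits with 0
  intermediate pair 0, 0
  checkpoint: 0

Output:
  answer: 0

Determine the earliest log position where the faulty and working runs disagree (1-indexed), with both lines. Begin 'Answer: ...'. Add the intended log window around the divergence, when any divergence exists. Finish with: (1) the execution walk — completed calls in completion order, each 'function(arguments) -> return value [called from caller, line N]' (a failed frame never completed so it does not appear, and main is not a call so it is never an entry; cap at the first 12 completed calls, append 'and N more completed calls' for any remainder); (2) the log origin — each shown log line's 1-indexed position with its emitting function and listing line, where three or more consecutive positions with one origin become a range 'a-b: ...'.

Answer: position 4; shown 'leaving probe_limits with 0' vs intended 'leaving probe_limits with 4'.
Intended log window:
  2: enter derive_floor with 8 values
  3: probe_limits: scanning 8 entries
  4: leaving probe_limits with 4
  5: intermediate pair 4, 4
Execution walk:
  probe_limits([4, -3, -2, 12, -1, 5, 3, 6]) -> 0  [called from derive_floor, line 17]
  pack_ledger(0, 0) -> 0  [called from derive_floor, line 20]
  derive_floor([4, -3, -2, 12, -1, 5, 3, 6]) -> 0  [called from main, line 26]
Origin of each log line:
  1: logged in main at line 25
  2: logged in derive_floor at line 16
  3: logged in probe_limits at line 7
  4: logged in probe_limits at line 12
  5: logged in derive_floor at line 19
  6: logged in main at line 27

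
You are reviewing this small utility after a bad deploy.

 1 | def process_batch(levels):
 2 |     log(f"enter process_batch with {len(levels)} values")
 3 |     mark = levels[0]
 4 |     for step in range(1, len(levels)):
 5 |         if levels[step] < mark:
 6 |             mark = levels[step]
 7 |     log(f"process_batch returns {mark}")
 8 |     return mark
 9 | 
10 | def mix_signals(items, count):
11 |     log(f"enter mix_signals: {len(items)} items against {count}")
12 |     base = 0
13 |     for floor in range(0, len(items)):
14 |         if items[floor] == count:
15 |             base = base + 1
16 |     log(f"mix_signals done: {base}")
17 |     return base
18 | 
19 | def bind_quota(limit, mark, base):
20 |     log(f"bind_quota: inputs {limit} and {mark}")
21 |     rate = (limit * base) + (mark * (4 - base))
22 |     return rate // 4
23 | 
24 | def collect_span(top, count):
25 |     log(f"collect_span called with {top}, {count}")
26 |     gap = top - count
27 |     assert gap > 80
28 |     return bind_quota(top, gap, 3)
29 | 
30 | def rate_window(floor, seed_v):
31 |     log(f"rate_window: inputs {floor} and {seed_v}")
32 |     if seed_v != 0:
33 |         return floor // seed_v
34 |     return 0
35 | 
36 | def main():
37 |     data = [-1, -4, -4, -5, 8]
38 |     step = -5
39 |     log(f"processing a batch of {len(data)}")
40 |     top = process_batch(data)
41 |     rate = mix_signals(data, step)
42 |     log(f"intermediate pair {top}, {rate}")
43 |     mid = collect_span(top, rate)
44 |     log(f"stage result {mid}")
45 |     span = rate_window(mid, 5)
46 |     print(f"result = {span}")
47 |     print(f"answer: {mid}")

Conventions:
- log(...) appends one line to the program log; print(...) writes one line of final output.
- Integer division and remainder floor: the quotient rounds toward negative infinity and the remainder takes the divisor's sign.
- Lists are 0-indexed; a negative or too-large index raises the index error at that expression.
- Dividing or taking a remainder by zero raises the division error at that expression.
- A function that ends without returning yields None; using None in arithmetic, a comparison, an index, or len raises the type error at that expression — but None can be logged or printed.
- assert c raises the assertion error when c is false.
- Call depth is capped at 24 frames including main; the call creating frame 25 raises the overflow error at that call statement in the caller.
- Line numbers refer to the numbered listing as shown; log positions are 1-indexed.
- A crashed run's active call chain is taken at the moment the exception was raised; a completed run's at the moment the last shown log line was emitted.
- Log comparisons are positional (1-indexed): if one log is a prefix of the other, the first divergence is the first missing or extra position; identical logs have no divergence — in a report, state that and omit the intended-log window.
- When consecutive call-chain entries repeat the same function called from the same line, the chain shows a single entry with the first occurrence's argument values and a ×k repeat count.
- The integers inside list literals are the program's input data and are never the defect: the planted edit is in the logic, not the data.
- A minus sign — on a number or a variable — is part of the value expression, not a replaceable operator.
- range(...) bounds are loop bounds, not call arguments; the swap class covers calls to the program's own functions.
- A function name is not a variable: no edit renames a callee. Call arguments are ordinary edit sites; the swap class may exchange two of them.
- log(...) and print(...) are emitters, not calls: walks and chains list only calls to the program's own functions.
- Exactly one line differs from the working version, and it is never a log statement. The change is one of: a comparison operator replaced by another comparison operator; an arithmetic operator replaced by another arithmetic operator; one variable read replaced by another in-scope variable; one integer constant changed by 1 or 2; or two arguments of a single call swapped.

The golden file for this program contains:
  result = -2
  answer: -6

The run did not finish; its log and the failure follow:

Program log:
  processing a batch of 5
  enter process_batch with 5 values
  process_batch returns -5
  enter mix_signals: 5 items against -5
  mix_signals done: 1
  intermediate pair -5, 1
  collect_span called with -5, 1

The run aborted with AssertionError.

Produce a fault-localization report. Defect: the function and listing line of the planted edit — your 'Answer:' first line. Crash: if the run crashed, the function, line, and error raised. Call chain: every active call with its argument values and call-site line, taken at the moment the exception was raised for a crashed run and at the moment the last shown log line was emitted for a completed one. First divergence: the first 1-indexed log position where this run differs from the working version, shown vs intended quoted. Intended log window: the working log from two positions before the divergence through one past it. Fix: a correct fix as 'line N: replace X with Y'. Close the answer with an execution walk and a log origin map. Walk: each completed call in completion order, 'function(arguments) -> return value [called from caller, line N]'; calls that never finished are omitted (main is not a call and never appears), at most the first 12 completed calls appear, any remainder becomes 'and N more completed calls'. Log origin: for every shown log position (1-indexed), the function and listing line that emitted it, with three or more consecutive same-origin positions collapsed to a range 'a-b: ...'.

Answer: the defect is in collect_span at line 27.
Core observation: The faulty run's log stops after 7 lines; the working version's next line would be 'bind_quota: inputs -5 and -6'.
Crash: collect_span, line 27, AssertionError.
Call chain: main -> collect_span(-5, 1) (called at line 43).
First divergence: position 8 — the faulty run's log ends after 7 lines; the working version continues with 'bind_quota: inputs -5 and -6'.
Intended log window:
  6: intermediate pair -5, 1
  7: collect_span called with -5, 1
  8: bind_quota: inputs -5 and -6
  9: stage result -6
Execution walk:
  process_batch([-1, -4, -4, -5, 8]) -> -5  [called from main, line 40]
  mix_signals([-1, -4, -4, -5, 8], -5) -> 1  [called from main, line 41]
Log origins:
  1: from main, line 39
  2: from process_batch, line 2
  3: from process_batch, line 7
  4: from mix_signals, line 11
  5: from mix_signals, line 16
  6: from main, line 42
  7: from collect_span, line 25
A correct fix: line 27: replace `>` with `<=`.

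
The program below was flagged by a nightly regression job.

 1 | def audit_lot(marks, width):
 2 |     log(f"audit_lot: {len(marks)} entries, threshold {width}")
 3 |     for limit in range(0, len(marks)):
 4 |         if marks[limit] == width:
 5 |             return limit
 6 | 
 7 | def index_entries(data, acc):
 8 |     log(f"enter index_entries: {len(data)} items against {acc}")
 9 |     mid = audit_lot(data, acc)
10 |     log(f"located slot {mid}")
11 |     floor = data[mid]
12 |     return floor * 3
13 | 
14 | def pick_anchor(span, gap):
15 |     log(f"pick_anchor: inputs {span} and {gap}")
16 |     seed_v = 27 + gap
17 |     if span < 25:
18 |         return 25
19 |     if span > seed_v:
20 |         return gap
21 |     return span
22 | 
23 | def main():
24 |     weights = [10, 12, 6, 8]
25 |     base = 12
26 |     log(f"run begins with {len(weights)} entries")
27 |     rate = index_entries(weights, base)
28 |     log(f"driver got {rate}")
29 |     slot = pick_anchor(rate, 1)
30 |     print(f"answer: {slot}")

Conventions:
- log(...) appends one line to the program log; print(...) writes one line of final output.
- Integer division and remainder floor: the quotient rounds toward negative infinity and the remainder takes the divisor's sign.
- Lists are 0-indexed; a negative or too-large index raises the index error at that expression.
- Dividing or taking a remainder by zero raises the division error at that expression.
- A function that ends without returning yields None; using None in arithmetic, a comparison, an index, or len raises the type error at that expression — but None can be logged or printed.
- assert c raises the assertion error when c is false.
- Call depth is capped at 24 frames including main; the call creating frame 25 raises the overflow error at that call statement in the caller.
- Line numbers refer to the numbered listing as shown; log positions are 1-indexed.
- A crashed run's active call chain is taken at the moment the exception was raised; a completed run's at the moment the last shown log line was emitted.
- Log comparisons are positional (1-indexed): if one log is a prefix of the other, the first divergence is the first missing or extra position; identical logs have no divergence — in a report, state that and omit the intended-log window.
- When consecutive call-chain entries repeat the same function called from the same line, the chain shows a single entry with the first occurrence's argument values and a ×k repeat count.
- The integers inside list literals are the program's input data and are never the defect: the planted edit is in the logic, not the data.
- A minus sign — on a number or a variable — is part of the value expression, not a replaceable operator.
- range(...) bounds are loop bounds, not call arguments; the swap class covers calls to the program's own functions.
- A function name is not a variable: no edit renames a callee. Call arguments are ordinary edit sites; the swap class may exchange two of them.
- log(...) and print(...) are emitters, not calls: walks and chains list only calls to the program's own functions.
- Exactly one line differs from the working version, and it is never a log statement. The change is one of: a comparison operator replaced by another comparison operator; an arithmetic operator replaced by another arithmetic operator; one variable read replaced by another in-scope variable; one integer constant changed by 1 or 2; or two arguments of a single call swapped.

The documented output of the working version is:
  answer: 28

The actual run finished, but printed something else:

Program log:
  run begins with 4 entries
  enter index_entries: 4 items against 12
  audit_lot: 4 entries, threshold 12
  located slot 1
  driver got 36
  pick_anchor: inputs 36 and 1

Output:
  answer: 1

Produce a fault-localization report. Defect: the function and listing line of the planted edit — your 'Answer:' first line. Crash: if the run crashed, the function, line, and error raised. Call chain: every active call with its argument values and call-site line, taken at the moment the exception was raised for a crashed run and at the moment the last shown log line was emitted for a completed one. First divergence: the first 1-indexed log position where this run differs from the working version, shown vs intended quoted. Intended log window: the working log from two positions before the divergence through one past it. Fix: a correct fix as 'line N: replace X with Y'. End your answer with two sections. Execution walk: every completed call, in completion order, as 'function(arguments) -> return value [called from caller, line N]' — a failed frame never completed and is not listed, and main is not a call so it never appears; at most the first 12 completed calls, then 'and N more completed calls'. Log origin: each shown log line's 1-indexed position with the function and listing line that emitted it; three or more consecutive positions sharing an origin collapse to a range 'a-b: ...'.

Answer: the defect is in pick_anchor at line 20.
The tell: The two runs log identically and part ways only at the printed values.
Call chain: main -> pick_anchor(36, 1) (called at line 29).
First divergence: none; the two logs match at every position.
Execution walk:
  audit_lot([10, 12, 6, 8], 12) -> 1  [called from index_entries, line 9]
  index_entries([10, 12, 6, 8], 12) -> 36  [called from main, line 27]
  pick_anchor(36, 1) -> 1  [called from main, line 29]
Origin of each log line:
  1: logged in main at line 26
  2: logged in index_entries at line 8
  3: logged in audit_lot at line 2
  4: logged in index_entries at line 10
  5: logged in main at line 28
  6: logged in pick_anchor at line 15
A correct fix: line 20: replace `gap` with `seed_v`.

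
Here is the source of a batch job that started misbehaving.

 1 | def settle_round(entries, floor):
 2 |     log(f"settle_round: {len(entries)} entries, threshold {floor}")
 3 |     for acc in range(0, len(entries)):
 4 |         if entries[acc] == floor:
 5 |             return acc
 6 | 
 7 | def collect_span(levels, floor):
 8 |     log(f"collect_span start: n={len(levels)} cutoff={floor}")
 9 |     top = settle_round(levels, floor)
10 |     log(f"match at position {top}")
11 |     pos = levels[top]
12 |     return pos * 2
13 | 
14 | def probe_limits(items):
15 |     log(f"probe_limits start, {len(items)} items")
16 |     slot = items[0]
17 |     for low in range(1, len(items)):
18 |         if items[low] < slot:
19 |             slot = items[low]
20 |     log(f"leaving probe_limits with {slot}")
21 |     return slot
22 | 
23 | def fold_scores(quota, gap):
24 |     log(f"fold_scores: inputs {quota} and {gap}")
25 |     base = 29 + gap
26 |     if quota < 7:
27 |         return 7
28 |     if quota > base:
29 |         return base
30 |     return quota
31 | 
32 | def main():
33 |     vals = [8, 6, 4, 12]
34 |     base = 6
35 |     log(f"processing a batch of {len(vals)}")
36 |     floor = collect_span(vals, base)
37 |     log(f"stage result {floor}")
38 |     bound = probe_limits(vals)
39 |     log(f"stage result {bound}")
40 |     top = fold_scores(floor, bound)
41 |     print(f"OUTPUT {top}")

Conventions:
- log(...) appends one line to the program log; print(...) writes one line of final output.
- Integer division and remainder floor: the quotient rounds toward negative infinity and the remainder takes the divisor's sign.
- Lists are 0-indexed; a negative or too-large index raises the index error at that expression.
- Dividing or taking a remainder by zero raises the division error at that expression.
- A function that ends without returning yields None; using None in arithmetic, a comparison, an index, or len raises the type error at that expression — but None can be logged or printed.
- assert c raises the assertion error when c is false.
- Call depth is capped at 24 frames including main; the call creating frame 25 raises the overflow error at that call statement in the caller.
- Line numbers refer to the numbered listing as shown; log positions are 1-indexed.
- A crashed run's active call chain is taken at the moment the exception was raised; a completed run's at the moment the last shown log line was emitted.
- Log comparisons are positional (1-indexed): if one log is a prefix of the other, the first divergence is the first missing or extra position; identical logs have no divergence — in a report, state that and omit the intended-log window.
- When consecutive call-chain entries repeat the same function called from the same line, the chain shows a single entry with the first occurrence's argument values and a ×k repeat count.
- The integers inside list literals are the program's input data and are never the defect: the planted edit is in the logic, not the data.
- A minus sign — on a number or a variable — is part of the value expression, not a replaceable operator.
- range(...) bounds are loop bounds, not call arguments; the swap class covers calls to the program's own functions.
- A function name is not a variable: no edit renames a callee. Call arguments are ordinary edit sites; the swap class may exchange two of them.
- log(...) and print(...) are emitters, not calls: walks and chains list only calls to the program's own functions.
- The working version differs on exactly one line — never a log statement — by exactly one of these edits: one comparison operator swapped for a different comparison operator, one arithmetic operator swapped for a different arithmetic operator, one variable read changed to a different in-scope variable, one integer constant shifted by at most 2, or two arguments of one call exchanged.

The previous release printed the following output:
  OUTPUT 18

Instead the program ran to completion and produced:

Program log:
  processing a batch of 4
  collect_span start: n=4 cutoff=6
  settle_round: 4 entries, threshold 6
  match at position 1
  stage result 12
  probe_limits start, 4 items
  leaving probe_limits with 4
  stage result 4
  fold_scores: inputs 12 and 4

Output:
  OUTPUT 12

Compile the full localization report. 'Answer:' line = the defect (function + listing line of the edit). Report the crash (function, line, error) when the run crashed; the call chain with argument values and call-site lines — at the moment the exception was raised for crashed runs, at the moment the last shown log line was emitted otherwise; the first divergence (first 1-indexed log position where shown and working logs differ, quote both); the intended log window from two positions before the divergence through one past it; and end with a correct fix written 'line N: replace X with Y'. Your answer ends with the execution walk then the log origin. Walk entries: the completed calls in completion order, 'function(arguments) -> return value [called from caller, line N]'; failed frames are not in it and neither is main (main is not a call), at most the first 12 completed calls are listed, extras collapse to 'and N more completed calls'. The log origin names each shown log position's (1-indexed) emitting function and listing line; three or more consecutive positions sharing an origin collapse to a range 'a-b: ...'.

Answer: the defect is in collect_span at line 12.
Core observation: The log first diverges at position 5: the faulty run prints 'stage result 12' where the working version prints 'stage result 18'.
Call chain: main -> fold_scores(12, 4) (called at line 40).
First divergence: position 5 — shown 'stage result 12', intended 'stage result 18'.
Intended log window:
  3: settle_round: 4 entries, threshold 6
  4: match at position 1
  5: stage result 18
  6: probe_limits start, 4 items
Execution walk:
  settle_round([8, 6, 4, 12], 6) -> 1  [called from collect_span, line 9]
  collect_span([8, 6, 4, 12], 6) -> 12  [called from main, line 36]
  probe_limits([8, 6, 4, 12]) -> 4  [called from main, line 38]
  fold_scores(12, 4) -> 12  [called from main, line 40]
Log origin:
  1: emitted by main (line 35)
  2: emitted by collect_span (line 8)
  3: emitted by settle_round (line 2)
  4: emitted by collect_span (line 10)
  5: emitted by main (line 37)
  6: emitted by probe_limits (line 15)
  7: emitted by probe_limits (line 20)
  8: emitted by main (line 39)
  9: emitted by fold_scores (line 24)
A correct fix: line 12: replace `2` with `3`.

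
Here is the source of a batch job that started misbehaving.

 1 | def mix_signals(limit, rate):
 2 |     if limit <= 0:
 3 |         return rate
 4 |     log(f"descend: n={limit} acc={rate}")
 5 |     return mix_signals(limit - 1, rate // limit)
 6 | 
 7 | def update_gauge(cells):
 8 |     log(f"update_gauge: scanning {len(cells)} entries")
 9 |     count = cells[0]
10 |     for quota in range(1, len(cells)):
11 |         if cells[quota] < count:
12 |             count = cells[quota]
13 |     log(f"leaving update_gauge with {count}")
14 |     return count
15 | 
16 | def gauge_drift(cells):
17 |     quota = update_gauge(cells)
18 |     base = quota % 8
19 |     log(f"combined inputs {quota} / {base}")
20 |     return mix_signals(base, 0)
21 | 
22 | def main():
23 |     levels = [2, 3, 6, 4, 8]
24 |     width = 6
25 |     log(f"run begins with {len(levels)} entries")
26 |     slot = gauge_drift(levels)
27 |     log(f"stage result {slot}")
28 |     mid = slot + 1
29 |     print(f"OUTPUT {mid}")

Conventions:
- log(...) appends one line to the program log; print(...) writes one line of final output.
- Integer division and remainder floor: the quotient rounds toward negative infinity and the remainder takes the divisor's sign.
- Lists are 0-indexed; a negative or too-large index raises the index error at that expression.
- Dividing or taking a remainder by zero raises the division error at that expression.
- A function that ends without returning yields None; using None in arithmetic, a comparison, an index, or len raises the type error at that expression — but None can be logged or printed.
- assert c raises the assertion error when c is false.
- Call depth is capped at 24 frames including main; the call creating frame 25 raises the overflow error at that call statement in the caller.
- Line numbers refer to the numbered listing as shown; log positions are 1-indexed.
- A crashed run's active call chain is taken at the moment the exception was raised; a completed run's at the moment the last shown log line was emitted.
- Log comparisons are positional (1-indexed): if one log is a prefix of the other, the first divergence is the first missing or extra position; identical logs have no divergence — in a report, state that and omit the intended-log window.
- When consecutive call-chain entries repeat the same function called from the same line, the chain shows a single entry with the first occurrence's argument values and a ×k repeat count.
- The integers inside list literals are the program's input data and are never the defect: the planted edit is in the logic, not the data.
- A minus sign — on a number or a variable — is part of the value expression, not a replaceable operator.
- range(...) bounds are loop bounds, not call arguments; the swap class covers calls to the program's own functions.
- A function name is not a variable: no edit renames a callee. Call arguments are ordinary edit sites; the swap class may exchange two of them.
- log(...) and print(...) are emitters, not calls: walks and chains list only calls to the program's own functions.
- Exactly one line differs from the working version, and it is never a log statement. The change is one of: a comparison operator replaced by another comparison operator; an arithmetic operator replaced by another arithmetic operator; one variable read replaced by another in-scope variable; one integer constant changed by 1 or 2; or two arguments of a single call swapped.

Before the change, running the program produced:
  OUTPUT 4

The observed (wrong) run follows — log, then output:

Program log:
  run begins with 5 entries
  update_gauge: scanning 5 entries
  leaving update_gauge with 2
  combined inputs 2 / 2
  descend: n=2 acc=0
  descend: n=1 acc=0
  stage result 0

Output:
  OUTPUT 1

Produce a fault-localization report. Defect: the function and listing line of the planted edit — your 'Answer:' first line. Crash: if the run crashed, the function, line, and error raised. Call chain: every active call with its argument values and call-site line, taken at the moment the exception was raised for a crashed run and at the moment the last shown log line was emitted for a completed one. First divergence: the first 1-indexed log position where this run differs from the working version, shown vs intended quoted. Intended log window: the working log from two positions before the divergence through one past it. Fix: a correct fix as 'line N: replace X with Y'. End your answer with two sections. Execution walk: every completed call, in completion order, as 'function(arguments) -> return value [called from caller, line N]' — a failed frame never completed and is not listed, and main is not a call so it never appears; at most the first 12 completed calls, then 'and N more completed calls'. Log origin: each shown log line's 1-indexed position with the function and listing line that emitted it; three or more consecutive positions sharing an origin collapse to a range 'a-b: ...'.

Answer: the defect is in mix_signals at line 5.
The tell: Position 6 is the first bad log line: 'descend: n=1 acc=0' should read 'descend: n=1 acc=2'.
Call chain: main.
First divergence: position 6; shown 'descend: n=1 acc=0' vs intended 'descend: n=1 acc=2'.
Intended log window:
  4: combined inputs 2 / 2
  5: descend: n=2 acc=0
  6: descend: n=1 acc=2
  7: stage result 3
Execution walk:
  update_gauge([2, 3, 6, 4, 8]) -> 2  [called from gauge_drift, line 17]
  mix_signals(0, 0) -> 0  [called from mix_signals, line 5]
  mix_signals(1, 0) -> 0  [called from mix_signals, line 5]
  mix_signals(2, 0) -> 0  [called from gauge_drift, line 20]
  gauge_drift([2, 3, 6, 4, 8]) -> 0  [called from main, line 26]
Log origins:
  1: logged in main at line 25
  2: logged in update_gauge at line 8
  3: logged in update_gauge at line 13
  4: logged in gauge_drift at line 19
  5: logged in mix_signals at line 4
  6: logged in mix_signals at line 4
  7: logged in main at line 27
A correct fix: line 5: replace `//` with `+`.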